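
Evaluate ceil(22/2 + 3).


22/2 = 11
11 + 3 = 14
ceil(14) = 14

14


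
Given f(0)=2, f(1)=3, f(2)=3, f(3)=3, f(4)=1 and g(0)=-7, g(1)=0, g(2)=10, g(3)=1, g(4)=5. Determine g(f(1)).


f(1) = 3
g(3) = 1

1


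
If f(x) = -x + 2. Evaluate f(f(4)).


f(4) = -2
f(-2) = 4

4


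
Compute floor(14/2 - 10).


14/2 = 7
7 - 10 = -3
floor(-3) = -3

-3


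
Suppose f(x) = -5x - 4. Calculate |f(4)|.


f(4) = -24
|-24| = 24

24


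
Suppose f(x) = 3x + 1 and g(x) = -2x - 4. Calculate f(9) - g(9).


50


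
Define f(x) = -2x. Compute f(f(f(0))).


f(0) = 0
f(0) = 0
f(0) = 0

0


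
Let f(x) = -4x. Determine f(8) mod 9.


f(8) = -32
-32 mod 9 = 4

4


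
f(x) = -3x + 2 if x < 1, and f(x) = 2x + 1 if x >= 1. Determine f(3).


3 satisfies x >= 1
f(3) = 7

7


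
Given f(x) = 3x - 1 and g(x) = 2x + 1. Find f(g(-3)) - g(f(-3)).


f(g(-3)) = -16
g(f(-3)) = -19
Difference = 3

3


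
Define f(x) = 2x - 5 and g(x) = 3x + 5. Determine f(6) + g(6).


f(6) = 7
g(6) = 23
Sum = 30

30


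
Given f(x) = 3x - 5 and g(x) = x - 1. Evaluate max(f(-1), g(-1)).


f(-1) = -8
g(-1) = -2
max = -2

-2


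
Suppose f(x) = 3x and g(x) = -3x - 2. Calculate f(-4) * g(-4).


f(-4) = -12
g(-4) = 10
Product = -120

-120


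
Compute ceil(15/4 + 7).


15/4 = 3.75
3.75 + 7 = 10.75
ceil(10.75) = 11

11


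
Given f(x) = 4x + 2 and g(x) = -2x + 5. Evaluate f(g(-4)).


g(-4) = 13
f(13) = 54

54


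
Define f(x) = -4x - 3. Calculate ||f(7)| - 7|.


24


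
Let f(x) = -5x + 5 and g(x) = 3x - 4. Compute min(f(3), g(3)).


f(3) = -10
g(3) = 5
min = -10

-10


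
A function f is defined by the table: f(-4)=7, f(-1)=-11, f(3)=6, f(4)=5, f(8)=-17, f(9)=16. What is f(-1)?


-11


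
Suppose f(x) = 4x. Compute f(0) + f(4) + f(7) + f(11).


f(0) = 0
f(4) = 16
f(7) = 28
f(11) = 44
Sum = 88

88


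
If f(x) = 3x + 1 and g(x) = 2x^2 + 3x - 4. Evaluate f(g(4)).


g(4) = 40
f(40) = 121

121


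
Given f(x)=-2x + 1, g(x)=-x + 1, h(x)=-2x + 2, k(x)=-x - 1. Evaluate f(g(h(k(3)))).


k(3) = -4
h(-4) = 10
g(10) = -9
f(-9) = 19

19


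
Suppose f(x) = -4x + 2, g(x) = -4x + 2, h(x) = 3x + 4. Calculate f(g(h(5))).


h(5) = 19
g(19) = -74
f(-74) = 298

298


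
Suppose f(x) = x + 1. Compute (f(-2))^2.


f(-2) = -1
(-1)^2 = 1

1


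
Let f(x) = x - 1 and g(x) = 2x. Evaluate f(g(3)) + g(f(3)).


9


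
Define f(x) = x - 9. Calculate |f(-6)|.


15


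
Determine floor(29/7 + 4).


29/7 = 4.1429
4.1429 + 4 = 8.1429
floor(8.1429) = 8

8


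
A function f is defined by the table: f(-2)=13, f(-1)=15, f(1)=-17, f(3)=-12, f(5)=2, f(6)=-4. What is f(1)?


-17


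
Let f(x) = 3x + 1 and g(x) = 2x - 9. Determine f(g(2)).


g(2) = -5
f(-5) = -14

-14


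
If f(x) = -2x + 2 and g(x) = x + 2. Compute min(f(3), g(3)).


f(3) = -4
g(3) = 5
min = -4

-4


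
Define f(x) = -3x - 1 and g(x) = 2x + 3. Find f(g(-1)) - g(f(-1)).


f(g(-1)) = -4
g(f(-1)) = 7
Difference = -11

-11


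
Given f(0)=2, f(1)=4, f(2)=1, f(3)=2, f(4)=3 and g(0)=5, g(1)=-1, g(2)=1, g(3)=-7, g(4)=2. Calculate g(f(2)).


f(2) = 1
g(1) = -1

-1


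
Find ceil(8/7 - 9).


8/7 = 1.1429
1.1429 - 9 = -7.8571
ceil(-7.8571) = -7

-7


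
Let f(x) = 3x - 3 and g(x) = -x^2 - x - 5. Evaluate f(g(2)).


g(2) = -11
f(-11) = -36

-36


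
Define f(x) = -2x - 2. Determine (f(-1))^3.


f(-1) = 0
(0)^3 = 0

0


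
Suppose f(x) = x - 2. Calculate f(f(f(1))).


f(1) = -1
f(-1) = -3
f(-3) = -5

-5


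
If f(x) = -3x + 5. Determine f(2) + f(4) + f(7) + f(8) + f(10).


f(2) = -1
f(4) = -7
f(7) = -16
f(8) = -19
f(10) = -25
Sum = -68

-68


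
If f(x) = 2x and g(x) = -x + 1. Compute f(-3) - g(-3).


f(-3) = -6
g(-3) = 4
Difference = -10

-10


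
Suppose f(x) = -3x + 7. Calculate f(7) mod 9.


f(7) = -14
-14 mod 9 = 4

4


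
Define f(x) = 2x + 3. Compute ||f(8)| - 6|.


f(8) = 19
|19| = 19
|19 - 6| = 13

13


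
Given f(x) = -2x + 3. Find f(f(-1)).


f(-1) = 5
f(5) = -7

-7


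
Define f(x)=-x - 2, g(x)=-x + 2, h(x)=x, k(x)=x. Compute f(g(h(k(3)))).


k(3) = 3
h(3) = 3
g(3) = -1
f(-1) = -1

-1


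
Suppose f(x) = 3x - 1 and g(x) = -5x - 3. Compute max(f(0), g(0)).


f(0) = -1
g(0) = -3
max = -1

-1


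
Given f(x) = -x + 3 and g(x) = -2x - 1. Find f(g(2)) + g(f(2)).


5


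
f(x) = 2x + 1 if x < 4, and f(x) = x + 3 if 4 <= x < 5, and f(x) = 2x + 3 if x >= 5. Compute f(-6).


-6 satisfies x < 4
f(-6) = -11

-11


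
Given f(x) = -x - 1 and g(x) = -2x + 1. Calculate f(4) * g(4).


f(4) = -5
g(4) = -7
Product = 35

35


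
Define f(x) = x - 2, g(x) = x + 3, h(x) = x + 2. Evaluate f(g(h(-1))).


h(-1) = 1
g(1) = 4
f(4) = 2

2


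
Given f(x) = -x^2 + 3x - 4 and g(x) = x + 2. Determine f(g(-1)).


g(-1) = 1
f(1) = (-1)*(1)^2 + 3*(1) - 4 = -2

-2


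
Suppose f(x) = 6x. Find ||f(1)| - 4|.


2


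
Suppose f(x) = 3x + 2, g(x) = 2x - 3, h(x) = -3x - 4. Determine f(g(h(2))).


h(2) = -10
g(-10) = -23
f(-23) = -67

-67


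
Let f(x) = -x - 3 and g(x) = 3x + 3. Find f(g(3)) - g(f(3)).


f(g(3)) = -15
g(f(3)) = -15
Difference = 0

0


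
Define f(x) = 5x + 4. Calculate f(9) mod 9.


4


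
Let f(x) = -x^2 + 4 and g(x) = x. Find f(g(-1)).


g(-1) = -1
f(-1) = (-1)*(-1)^2 + 4 = 3

3


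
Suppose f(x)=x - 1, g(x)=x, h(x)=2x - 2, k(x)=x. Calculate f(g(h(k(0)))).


-3


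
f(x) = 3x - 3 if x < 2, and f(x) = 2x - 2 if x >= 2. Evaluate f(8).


8 satisfies x >= 2
f(8) = 14

14


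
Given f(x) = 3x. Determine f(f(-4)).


-36


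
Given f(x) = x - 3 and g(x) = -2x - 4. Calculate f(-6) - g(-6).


f(-6) = -9
g(-6) = 8
Difference = -17

-17


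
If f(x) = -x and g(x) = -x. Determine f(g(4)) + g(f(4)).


f(g(4)) = 4
g(f(4)) = 4
Sum = 8

8


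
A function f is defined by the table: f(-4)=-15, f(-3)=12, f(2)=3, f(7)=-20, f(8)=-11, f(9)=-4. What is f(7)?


Reading from the table at x = 7

-20


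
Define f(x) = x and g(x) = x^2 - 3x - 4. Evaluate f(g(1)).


g(1) = -6
f(-6) = -6

-6


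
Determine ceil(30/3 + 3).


30/3 = 10
10 + 3 = 13
ceil(13) = 13

13


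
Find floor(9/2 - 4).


9/2 = 4.5
4.5 - 4 = 0.5
floor(0.5) = 0

0


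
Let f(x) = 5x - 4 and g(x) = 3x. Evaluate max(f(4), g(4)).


f(4) = 16
g(4) = 12
max = 16

16


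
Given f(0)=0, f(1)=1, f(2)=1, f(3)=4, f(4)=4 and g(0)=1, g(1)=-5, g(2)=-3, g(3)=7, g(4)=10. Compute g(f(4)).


f(4) = 4
g(4) = 10

10


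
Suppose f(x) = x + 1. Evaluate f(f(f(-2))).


f(-2) = -1
f(-1) = 0
f(0) = 1

1


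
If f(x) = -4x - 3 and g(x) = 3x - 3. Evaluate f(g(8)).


g(8) = 21
f(21) = -87

-87


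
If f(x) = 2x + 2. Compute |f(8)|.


f(8) = 18
|18| = 18

18


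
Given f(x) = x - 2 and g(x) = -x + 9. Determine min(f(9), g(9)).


f(9) = 7
g(9) = 0
min = 0

0


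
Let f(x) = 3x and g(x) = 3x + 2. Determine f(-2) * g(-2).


f(-2) = -6
g(-2) = -4
Product = 24

24


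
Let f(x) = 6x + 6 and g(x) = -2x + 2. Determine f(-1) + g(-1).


f(-1) = 0
g(-1) = 4
Sum = 4

4


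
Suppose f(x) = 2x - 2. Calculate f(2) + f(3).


6


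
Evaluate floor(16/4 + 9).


13


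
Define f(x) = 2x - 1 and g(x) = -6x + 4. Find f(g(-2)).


31


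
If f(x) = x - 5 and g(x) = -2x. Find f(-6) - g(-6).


f(-6) = -11
g(-6) = 12
Difference = -23

-23


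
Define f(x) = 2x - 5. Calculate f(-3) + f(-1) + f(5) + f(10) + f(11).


f(-3) = -11
f(-1) = -7
f(5) = 5
f(10) = 15
f(11) = 17
Sum = 19

19


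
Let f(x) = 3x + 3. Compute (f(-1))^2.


f(-1) = 0
(0)^2 = 0

0


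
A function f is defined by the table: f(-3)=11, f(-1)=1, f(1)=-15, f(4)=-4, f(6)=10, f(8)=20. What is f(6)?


Reading from the table at x = 6

10


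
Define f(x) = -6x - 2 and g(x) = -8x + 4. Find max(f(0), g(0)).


4


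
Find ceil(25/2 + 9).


25/2 = 12.5
12.5 + 9 = 21.5
ceil(21.5) = 22

22


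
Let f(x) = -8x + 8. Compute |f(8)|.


f(8) = -56
|-56| = 56

56


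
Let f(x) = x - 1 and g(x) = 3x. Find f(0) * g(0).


f(0) = -1
g(0) = 0
Product = 0

0


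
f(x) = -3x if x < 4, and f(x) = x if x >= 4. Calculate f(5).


5 satisfies x >= 4
f(5) = 5

5


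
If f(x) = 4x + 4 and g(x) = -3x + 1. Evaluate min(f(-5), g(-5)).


f(-5) = -16
g(-5) = 16
min = -16

-16


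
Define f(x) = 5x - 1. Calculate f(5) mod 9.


f(5) = 24
24 mod 9 = 6

6


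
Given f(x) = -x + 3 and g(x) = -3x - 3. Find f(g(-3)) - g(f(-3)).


f(g(-3)) = -3
g(f(-3)) = -21
Difference = 18

18


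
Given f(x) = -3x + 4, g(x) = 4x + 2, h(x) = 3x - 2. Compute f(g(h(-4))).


h(-4) = -14
g(-14) = -54
f(-54) = 166

166


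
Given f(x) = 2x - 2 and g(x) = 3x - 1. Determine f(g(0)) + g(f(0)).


f(g(0)) = -4
g(f(0)) = -7
Sum = -11

-11


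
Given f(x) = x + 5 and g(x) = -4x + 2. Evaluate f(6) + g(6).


f(6) = 11
g(6) = -22
Sum = -11

-11


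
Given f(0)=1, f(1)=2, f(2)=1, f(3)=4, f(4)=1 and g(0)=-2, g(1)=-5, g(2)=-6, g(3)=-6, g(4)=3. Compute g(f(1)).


-6


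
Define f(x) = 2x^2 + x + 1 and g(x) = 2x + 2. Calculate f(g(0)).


g(0) = 2
f(2) = 2*(2)^2 + 1*(2) + 1 = 11

11


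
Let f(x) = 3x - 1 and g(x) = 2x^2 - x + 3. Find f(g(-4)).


g(-4) = 39
f(39) = 116

116


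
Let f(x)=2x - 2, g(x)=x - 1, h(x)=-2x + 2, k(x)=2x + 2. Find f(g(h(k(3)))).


-32


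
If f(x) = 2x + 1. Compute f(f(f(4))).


f(4) = 9
f(9) = 19
f(19) = 39

39


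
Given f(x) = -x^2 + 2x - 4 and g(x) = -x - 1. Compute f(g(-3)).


g(-3) = 2
f(2) = (-1)*(2)^2 + 2*(2) - 4 = -4

-4


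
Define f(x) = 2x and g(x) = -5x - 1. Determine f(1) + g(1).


f(1) = 2
g(1) = -6
Sum = -4

-4


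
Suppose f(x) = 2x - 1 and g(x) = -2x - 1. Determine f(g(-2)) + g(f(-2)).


f(g(-2)) = 5
g(f(-2)) = 9
Sum = 14

14


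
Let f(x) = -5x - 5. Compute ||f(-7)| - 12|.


f(-7) = 30
|30| = 30
|30 - 12| = 18

18


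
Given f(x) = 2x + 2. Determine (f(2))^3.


f(2) = 6
(6)^3 = 216

216


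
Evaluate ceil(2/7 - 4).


2/7 = 0.2857
0.2857 - 4 = -3.7143
ceil(-3.7143) = -3

-3


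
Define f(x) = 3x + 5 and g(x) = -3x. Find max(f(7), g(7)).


f(7) = 26
g(7) = -21
max = 26

26


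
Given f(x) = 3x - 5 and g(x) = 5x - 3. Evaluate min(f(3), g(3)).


4


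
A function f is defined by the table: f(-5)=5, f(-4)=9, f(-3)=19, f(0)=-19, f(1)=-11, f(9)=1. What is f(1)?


Reading from the table at x = 1

-11


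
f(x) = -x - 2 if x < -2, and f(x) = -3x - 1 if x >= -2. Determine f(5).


5 satisfies x >= -2
f(5) = -16

-16


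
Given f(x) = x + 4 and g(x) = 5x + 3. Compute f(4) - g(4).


-15


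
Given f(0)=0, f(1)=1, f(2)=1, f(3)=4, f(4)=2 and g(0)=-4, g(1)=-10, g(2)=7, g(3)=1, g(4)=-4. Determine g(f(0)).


f(0) = 0
g(0) = -4

-4


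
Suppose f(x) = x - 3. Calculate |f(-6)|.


9


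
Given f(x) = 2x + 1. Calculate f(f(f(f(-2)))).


f(-2) = -3
f(-3) = -5
f(-5) = -9
f(-9) = -17

-17


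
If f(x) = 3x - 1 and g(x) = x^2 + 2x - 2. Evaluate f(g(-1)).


g(-1) = -3
f(-3) = -10

-10


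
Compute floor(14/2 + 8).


14/2 = 7
7 + 8 = 15
floor(15) = 15

15


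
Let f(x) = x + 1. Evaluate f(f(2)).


f(2) = 3
f(3) = 4

4


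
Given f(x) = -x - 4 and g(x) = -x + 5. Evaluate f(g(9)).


g(9) = -4
f(-4) = 0

0


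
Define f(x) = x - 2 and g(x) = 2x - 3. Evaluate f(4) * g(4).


f(4) = 2
g(4) = 5
Product = 10

10


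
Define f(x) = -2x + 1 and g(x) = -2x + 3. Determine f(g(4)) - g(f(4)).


f(g(4)) = 11
g(f(4)) = 17
Difference = -6

-6


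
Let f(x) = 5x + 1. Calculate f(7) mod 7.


f(7) = 36
36 mod 7 = 1

1


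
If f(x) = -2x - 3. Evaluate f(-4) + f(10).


f(-4) = 5
f(10) = -23
Sum = -18

-18


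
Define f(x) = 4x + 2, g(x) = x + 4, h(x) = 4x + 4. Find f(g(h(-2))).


h(-2) = -4
g(-4) = 0
f(0) = 2

2


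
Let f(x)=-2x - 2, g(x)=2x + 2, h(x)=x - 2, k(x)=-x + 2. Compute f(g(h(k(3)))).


k(3) = -1
h(-1) = -3
g(-3) = -4
f(-4) = 6

6


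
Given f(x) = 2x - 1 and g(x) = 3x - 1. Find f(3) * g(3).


f(3) = 5
g(3) = 8
Product = 40

40


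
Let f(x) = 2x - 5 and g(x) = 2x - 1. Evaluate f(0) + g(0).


f(0) = -5
g(0) = -1
Sum = -6

-6


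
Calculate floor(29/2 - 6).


29/2 = 14.5
14.5 - 6 = 8.5
floor(8.5) = 8

8


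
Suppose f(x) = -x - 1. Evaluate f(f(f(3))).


f(3) = -4
f(-4) = 3
f(3) = -4

-4


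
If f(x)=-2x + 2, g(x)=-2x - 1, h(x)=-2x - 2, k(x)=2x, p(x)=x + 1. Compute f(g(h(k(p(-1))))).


p(-1) = 0
k(0) = 0
h(0) = -2
g(-2) = 3
f(3) = -4

-4


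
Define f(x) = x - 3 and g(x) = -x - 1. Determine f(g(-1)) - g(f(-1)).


f(g(-1)) = -3
g(f(-1)) = 3
Difference = -6

-6


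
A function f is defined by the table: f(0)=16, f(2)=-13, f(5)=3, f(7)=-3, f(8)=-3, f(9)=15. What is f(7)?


Reading from the table at x = 7

-3


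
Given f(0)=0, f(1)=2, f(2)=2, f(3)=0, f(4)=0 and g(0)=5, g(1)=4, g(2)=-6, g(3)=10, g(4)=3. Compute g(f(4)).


f(4) = 0
g(0) = 5

5


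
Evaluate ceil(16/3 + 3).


16/3 = 5.3333
5.3333 + 3 = 8.3333
ceil(8.3333) = 9

9


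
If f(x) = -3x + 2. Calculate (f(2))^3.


f(2) = -4
(-4)^3 = -64

-64


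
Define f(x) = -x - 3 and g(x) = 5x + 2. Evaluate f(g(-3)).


g(-3) = -13
f(-13) = 10

10


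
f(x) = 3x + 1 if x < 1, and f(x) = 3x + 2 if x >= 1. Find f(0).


1


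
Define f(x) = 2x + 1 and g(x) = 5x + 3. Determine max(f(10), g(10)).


f(10) = 21
g(10) = 53
max = 53

53


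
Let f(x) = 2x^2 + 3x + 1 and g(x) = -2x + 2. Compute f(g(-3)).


153


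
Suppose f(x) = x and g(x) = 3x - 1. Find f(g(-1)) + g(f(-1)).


f(g(-1)) = -4
g(f(-1)) = -4
Sum = -8

-8


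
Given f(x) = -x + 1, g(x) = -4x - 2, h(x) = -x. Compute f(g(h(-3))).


h(-3) = 3
g(3) = -14
f(-14) = 15

15


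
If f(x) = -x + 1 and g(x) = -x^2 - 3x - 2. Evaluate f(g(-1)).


g(-1) = 0
f(0) = 1

1


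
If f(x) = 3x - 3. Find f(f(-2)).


f(-2) = -9
f(-9) = -30

-30


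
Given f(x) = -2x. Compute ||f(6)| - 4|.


f(6) = -12
|-12| = 12
|12 - 4| = 8

8


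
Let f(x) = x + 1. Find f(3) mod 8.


4


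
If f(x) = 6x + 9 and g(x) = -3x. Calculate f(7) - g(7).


f(7) = 51
g(7) = -21
Difference = 72

72


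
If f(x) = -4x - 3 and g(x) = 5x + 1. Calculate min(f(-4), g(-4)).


f(-4) = 13
g(-4) = -19
min = -19

-19


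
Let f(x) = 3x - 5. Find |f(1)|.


f(1) = -2
|-2| = 2

2


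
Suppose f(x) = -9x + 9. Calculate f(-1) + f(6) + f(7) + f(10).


f(-1) = 18
f(6) = -45
f(7) = -54
f(10) = -81
Sum = -162

-162


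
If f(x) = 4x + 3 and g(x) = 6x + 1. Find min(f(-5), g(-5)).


f(-5) = -17
g(-5) = -29
min = -29

-29


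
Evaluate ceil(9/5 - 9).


9/5 = 1.8
1.8 - 9 = -7.2
ceil(-7.2) = -7

-7


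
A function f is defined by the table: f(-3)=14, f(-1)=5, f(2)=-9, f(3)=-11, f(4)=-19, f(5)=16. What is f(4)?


Reading from the table at x = 4

-19


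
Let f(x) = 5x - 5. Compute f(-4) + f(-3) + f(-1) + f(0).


f(-4) = -25
f(-3) = -20
f(-1) = -10
f(0) = -5
Sum = -60

-60


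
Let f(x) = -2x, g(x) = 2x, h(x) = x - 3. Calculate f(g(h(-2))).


h(-2) = -5
g(-5) = -10
f(-10) = 20

20


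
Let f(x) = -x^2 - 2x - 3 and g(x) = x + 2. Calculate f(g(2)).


-27


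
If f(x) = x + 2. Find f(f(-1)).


f(-1) = 1
f(1) = 3

3


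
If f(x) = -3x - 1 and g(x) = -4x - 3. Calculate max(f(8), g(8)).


f(8) = -25
g(8) = -35
max = -25

-25


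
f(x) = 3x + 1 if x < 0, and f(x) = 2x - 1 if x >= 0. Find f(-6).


-6 satisfies x < 0
f(-6) = -17

-17


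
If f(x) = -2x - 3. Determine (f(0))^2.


9


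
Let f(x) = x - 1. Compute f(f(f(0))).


f(0) = -1
f(-1) = -2
f(-2) = -3

-3


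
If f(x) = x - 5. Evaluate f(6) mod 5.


f(6) = 1
1 mod 5 = 1

1


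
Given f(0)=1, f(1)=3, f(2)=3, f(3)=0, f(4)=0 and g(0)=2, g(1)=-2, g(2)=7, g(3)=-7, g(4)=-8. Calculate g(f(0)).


f(0) = 1
g(1) = -2

-2


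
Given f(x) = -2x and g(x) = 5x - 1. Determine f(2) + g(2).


f(2) = -4
g(2) = 9
Sum = 5

5


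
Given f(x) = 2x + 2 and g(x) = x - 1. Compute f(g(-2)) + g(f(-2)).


f(g(-2)) = -4
g(f(-2)) = -3
Sum = -7

-7


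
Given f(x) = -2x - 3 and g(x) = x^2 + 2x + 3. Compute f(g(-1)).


-7


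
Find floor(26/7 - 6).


26/7 = 3.7143
3.7143 - 6 = -2.2857
floor(-2.2857) = -3

-3


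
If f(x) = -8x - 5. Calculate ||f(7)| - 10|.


f(7) = -61
|-61| = 61
|61 - 10| = 51

51


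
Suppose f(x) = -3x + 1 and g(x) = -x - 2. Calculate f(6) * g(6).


f(6) = -17
g(6) = -8
Product = 136

136


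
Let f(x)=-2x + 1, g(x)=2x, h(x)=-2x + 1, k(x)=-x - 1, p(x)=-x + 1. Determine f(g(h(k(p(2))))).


-3


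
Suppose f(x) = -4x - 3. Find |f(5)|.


f(5) = -23
|-23| = 23

23


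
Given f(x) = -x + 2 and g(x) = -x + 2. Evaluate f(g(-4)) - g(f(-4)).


0


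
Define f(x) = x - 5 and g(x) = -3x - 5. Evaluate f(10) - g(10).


f(10) = 5
g(10) = -35
Difference = 40

40


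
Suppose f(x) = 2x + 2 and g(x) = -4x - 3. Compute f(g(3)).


g(3) = -15
f(-15) = -28

-28


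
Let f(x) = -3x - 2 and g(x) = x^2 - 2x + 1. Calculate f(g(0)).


g(0) = 1
f(1) = -5

-5


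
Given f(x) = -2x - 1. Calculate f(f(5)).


f(5) = -11
f(-11) = 21

21


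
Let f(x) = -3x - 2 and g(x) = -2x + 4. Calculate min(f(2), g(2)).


f(2) = -8
g(2) = 0
min = -8

-8


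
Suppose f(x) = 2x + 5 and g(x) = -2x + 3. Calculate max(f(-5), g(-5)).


f(-5) = -5
g(-5) = 13
max = 13

13


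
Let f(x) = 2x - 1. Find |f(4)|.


f(4) = 7
|7| = 7

7


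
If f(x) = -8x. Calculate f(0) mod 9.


f(0) = 0
0 mod 9 = 0

0


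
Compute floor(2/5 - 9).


2/5 = 0.4
0.4 - 9 = -8.6
floor(-8.6) = -9

-9


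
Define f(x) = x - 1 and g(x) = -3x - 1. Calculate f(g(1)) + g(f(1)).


f(g(1)) = -5
g(f(1)) = -1
Sum = -6

-6


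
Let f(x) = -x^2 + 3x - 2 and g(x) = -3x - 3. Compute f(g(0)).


g(0) = -3
f(-3) = (-1)*(-3)^2 + 3*(-3) - 2 = -20

-20


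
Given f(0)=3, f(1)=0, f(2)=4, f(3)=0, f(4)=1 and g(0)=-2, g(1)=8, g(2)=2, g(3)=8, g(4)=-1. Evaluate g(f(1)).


f(1) = 0
g(0) = -2

-2


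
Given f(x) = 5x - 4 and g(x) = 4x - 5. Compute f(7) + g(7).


f(7) = 31
g(7) = 23
Sum = 54

54


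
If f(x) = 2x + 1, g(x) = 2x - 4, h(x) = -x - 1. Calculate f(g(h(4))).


-27


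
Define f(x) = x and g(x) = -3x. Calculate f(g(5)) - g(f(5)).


f(g(5)) = -15
g(f(5)) = -15
Difference = 0

0


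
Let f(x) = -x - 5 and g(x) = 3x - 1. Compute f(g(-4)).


g(-4) = -13
f(-13) = 8

8


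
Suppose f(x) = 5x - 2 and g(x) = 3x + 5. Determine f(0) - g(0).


f(0) = -2
g(0) = 5
Difference = -7

-7


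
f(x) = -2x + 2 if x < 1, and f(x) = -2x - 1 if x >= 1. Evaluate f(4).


4 satisfies x >= 1
f(4) = -9

-9


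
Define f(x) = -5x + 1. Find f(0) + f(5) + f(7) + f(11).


f(0) = 1
f(5) = -24
f(7) = -34
f(11) = -54
Sum = -111

-111


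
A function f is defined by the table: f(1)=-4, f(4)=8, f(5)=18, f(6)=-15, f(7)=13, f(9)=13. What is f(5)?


18


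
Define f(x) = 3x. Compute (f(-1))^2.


9


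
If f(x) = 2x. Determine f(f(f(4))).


f(4) = 8
f(8) = 16
f(16) = 32

32


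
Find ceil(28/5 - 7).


-1


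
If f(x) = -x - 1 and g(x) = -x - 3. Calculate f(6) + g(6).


f(6) = -7
g(6) = -9
Sum = -16

-16


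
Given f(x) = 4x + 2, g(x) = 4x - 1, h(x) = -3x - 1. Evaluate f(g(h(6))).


h(6) = -19
g(-19) = -77
f(-77) = -306

-306


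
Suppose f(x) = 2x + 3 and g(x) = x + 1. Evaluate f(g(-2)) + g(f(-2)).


f(g(-2)) = 1
g(f(-2)) = 0
Sum = 1

1


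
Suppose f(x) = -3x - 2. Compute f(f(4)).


f(4) = -14
f(-14) = 40

40


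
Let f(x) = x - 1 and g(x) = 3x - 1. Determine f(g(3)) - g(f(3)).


f(g(3)) = 7
g(f(3)) = 5
Difference = 2

2


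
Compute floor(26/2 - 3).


26/2 = 13
13 - 3 = 10
floor(10) = 10

10


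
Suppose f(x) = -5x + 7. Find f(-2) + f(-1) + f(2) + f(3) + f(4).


f(-2) = 17
f(-1) = 12
f(2) = -3
f(3) = -8
f(4) = -13
Sum = 5

5


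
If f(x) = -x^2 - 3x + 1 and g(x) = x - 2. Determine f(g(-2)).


g(-2) = -4
f(-4) = (-1)*(-4)^2 - 3*(-4) + 1 = -3

-3


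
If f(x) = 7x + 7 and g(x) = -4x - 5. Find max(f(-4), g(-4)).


11


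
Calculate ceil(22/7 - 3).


22/7 = 3.1429
3.1429 - 3 = 0.1429
ceil(0.1429) = 1

1


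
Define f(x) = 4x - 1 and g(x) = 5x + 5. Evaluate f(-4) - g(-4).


f(-4) = -17
g(-4) = -15
Difference = -2

-2


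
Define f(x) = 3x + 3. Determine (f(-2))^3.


f(-2) = -3
(-3)^3 = -27

-27


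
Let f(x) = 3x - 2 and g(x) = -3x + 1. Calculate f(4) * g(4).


-110


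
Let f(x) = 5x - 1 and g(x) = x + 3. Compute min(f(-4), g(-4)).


f(-4) = -21
g(-4) = -1
min = -21

-21


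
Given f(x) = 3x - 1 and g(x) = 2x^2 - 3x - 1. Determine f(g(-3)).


g(-3) = 26
f(26) = 77

77


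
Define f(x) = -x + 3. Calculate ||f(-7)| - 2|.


f(-7) = 10
|10| = 10
|10 - 2| = 8

8


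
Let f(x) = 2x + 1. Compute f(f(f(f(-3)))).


f(-3) = -5
f(-5) = -9
f(-9) = -17
f(-17) = -33

-33


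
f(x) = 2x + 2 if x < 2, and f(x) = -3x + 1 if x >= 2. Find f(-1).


-1 satisfies x < 2
f(-1) = 0

0


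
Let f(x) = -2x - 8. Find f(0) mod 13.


f(0) = -8
-8 mod 13 = 5

5


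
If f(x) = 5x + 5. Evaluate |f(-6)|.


25


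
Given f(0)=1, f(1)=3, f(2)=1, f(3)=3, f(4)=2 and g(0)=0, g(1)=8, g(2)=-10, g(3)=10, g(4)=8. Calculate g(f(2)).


f(2) = 1
g(1) = 8

8


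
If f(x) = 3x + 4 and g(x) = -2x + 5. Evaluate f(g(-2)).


g(-2) = 9
f(9) = 31

31


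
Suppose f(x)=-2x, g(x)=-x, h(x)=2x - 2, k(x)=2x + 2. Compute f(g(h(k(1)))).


k(1) = 4
h(4) = 6
g(6) = -6
f(-6) = 12

12


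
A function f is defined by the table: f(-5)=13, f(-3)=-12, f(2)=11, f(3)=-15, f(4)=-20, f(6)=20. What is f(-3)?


Reading from the table at x = -3

-12


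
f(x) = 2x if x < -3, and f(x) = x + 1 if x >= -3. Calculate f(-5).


-10


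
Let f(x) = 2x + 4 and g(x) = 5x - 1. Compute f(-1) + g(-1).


f(-1) = 2
g(-1) = -6
Sum = -4

-4


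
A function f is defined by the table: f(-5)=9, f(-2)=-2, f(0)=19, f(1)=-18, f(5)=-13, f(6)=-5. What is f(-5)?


Reading from the table at x = -5

9


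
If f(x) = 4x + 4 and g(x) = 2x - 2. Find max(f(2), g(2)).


12


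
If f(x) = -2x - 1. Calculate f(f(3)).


13


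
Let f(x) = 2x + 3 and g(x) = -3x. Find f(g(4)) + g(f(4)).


f(g(4)) = -21
g(f(4)) = -33
Sum = -54

-54


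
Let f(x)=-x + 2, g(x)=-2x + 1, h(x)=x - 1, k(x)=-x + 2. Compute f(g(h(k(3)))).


-3


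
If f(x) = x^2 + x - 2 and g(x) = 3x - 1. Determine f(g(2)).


g(2) = 5
f(5) = 1*(5)^2 + 1*(5) - 2 = 28

28


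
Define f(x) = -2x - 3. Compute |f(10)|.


23


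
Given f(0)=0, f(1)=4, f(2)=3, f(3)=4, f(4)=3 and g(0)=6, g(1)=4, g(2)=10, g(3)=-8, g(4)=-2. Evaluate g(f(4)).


f(4) = 3
g(3) = -8

-8


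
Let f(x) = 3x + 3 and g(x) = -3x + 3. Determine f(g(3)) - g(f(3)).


18


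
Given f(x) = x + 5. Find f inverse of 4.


Solve x + 5 = 4
x = (4 - 5) / 1 = -1

-1


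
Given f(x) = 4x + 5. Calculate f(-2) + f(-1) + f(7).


f(-2) = -3
f(-1) = 1
f(7) = 33
Sum = 31

31


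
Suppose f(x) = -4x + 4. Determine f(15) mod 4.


f(15) = -56
-56 mod 4 = 0

0


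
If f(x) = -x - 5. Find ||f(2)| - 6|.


f(2) = -7
|-7| = 7
|7 - 6| = 1

1


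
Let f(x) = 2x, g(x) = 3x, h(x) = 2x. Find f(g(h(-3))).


h(-3) = -6
g(-6) = -18
f(-18) = -36

-36


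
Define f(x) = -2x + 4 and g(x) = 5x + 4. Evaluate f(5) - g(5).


f(5) = -6
g(5) = 29
Difference = -35

-35


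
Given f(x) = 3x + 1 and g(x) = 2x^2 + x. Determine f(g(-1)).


g(-1) = 1
f(1) = 4

4


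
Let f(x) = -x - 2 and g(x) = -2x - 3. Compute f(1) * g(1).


f(1) = -3
g(1) = -5
Product = 15

15


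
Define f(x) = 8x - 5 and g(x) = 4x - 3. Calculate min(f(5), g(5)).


f(5) = 35
g(5) = 17
min = 17

17


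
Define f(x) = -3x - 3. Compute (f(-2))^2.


f(-2) = 3
(3)^2 = 9

9


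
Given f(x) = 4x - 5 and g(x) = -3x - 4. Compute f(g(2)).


g(2) = -10
f(-10) = -45

-45


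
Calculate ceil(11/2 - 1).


11/2 = 5.5
5.5 - 1 = 4.5
ceil(4.5) = 5

5


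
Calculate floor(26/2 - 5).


26/2 = 13
13 - 5 = 8
floor(8) = 8

8


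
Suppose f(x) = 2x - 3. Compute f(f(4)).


f(4) = 5
f(5) = 7

7


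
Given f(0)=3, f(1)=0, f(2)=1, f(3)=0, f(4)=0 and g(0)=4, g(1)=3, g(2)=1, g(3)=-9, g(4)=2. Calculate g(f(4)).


f(4) = 0
g(0) = 4

4


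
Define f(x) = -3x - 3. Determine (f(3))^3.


f(3) = -12
(-12)^3 = -1728

-1728


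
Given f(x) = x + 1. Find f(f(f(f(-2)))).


f(-2) = -1
f(-1) = 0
f(0) = 1
f(1) = 2

2


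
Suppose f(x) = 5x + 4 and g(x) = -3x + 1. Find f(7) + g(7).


f(7) = 39
g(7) = -20
Sum = 19

19


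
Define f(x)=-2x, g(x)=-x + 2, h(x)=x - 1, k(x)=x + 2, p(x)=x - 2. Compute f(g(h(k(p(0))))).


-6


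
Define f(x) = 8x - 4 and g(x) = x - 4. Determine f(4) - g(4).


f(4) = 28
g(4) = 0
Difference = 28

28


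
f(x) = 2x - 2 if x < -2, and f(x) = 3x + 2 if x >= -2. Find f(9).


29


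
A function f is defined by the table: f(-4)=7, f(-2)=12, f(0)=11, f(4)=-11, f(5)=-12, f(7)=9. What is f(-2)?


Reading from the table at x = -2

12


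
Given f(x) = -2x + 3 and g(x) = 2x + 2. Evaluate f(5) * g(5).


f(5) = -7
g(5) = 12
Product = -84

-84


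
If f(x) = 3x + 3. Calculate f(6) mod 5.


f(6) = 21
21 mod 5 = 1

1


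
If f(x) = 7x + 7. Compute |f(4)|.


f(4) = 35
|35| = 35

35


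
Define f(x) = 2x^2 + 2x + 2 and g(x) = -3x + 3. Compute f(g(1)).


g(1) = 0
f(0) = 2*(0)^2 + 2*(0) + 2 = 2

2


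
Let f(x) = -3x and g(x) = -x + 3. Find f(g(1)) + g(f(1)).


f(g(1)) = -6
g(f(1)) = 6
Sum = 0

0


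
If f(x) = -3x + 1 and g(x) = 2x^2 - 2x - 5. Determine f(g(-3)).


g(-3) = 19
f(19) = -56

-56


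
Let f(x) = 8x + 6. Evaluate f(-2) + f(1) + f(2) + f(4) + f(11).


f(-2) = -10
f(1) = 14
f(2) = 22
f(4) = 38
f(11) = 94
Sum = 158

158


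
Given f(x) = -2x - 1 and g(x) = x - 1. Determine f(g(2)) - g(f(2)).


f(g(2)) = -3
g(f(2)) = -6
Difference = 3

3


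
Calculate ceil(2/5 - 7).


2/5 = 0.4
0.4 - 7 = -6.6
ceil(-6.6) = -6

-6


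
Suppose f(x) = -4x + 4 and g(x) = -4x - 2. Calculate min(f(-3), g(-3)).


10


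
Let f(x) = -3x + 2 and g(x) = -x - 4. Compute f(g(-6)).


g(-6) = 2
f(2) = -4

-4


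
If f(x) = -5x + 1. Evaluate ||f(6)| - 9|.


f(6) = -29
|-29| = 29
|29 - 9| = 20

20


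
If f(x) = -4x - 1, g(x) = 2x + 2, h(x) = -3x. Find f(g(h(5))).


111


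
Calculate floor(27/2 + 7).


27/2 = 13.5
13.5 + 7 = 20.5
floor(20.5) = 20

20


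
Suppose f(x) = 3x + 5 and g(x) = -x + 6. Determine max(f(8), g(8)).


29


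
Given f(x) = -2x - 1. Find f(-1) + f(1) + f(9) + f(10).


f(-1) = 1
f(1) = -3
f(9) = -19
f(10) = -21
Sum = -42

-42


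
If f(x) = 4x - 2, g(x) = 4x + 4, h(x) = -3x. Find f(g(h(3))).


h(3) = -9
g(-9) = -32
f(-32) = -130

-130


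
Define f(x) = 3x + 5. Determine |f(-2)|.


f(-2) = -1
|-1| = 1

1


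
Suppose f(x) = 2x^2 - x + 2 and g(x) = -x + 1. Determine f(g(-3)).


g(-3) = 4
f(4) = 2*(4)^2 - 1*(4) + 2 = 30

30


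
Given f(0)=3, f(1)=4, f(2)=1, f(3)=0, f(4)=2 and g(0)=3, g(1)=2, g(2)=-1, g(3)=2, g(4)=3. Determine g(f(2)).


f(2) = 1
g(1) = 2

2


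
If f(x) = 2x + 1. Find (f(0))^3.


1


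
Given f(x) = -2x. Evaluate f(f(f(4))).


f(4) = -8
f(-8) = 16
f(16) = -32

-32


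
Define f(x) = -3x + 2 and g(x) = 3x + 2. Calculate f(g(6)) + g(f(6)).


f(g(6)) = -58
g(f(6)) = -46
Sum = -104

-104


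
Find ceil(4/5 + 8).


4/5 = 0.8
0.8 + 8 = 8.8
ceil(8.8) = 9

9


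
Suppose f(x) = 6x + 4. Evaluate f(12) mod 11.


f(12) = 76
76 mod 11 = 10

10


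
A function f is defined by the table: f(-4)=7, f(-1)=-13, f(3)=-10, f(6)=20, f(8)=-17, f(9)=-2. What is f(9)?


Reading from the table at x = 9

-2


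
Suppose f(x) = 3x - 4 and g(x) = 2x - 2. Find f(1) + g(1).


f(1) = -1
g(1) = 0
Sum = -1

-1


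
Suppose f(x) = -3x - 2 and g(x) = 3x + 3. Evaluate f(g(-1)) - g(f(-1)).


f(g(-1)) = -2
g(f(-1)) = 6
Difference = -8

-8


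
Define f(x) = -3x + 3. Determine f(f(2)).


f(2) = -3
f(-3) = 12

12


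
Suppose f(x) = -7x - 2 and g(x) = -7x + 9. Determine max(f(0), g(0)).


f(0) = -2
g(0) = 9
max = 9

9


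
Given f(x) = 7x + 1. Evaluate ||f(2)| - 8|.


f(2) = 15
|15| = 15
|15 - 8| = 7

7


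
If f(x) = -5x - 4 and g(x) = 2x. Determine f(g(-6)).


g(-6) = -12
f(-12) = 56

56


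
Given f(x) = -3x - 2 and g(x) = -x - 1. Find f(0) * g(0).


f(0) = -2
g(0) = -1
Product = 2

2


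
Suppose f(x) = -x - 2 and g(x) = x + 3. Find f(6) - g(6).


f(6) = -8
g(6) = 9
Difference = -17

-17


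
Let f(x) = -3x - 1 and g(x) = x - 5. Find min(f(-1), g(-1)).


f(-1) = 2
g(-1) = -6
min = -6

-6


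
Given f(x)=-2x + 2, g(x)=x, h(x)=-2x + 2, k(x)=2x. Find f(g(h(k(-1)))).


k(-1) = -2
h(-2) = 6
g(6) = 6
f(6) = -10

-10


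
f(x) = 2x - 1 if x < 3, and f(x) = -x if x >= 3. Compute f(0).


-1


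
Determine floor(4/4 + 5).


6


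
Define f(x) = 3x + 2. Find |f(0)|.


f(0) = 2
|2| = 2

2


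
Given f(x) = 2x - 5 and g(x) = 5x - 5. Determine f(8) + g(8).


f(8) = 11
g(8) = 35
Sum = 46

46


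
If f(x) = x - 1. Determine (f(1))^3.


f(1) = 0
(0)^3 = 0

0


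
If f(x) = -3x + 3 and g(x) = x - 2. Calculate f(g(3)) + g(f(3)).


f(g(3)) = 0
g(f(3)) = -8
Sum = -8

-8


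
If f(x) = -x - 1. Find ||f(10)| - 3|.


f(10) = -11
|-11| = 11
|11 - 3| = 8

8


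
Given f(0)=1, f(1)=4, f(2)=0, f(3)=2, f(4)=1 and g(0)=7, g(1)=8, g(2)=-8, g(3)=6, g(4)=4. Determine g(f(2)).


7


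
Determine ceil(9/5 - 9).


9/5 = 1.8
1.8 - 9 = -7.2
ceil(-7.2) = -7

-7


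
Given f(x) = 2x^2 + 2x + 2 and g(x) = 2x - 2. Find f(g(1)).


g(1) = 0
f(0) = 2*(0)^2 + 2*(0) + 2 = 2

2


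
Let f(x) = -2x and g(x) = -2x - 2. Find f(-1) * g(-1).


f(-1) = 2
g(-1) = 0
Product = 0

0


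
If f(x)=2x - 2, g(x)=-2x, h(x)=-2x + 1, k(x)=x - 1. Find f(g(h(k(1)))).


k(1) = 0
h(0) = 1
g(1) = -2
f(-2) = -6

-6


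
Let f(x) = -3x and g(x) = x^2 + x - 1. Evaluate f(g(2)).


g(2) = 5
f(5) = -15

-15


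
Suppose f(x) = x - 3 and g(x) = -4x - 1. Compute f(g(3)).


g(3) = -13
f(-13) = -16

-16


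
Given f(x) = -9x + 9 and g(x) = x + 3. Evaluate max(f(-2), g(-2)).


27


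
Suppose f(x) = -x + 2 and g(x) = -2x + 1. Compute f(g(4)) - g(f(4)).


f(g(4)) = 9
g(f(4)) = 5
Difference = 4

4


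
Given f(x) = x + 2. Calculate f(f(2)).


6


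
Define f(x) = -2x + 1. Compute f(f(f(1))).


-5


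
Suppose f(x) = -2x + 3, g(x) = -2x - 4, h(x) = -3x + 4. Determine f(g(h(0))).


h(0) = 4
g(4) = -12
f(-12) = 27

27


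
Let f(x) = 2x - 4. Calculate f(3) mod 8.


f(3) = 2
2 mod 8 = 2

2


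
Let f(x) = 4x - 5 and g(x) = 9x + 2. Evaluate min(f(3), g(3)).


f(3) = 7
g(3) = 29
min = 7

7


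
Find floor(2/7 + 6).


2/7 = 0.2857
0.2857 + 6 = 6.2857
floor(6.2857) = 6

6


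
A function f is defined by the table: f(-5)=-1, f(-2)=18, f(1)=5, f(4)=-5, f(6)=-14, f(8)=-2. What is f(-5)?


Reading from the table at x = -5

-1


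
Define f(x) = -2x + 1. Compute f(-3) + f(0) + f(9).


f(-3) = 7
f(0) = 1
f(9) = -17
Sum = -9

-9


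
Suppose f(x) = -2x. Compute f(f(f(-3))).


24


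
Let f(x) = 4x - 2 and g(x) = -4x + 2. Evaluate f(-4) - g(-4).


-36


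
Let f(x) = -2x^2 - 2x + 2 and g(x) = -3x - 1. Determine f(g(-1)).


g(-1) = 2
f(2) = (-2)*(2)^2 - 2*(2) + 2 = -10

-10


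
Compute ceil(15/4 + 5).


9


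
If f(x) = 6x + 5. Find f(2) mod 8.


1


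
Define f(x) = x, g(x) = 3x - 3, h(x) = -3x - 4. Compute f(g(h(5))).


h(5) = -19
g(-19) = -60
f(-60) = -60

-60


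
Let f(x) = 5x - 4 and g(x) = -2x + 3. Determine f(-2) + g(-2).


-7


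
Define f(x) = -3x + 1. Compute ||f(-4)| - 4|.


9


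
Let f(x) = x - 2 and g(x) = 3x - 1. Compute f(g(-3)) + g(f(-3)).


f(g(-3)) = -12
g(f(-3)) = -16
Sum = -28

-28


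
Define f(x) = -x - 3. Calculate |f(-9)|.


f(-9) = 6
|6| = 6

6


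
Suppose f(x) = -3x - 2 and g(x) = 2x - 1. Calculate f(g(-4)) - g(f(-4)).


f(g(-4)) = 25
g(f(-4)) = 19
Difference = 6

6


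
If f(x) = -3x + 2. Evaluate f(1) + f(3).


-8


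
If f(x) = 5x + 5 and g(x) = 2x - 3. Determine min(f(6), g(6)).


f(6) = 35
g(6) = 9
min = 9

9


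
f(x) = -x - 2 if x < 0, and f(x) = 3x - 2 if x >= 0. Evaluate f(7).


7 satisfies x >= 0
f(7) = 19

19


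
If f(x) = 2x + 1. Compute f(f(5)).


f(5) = 11
f(11) = 23

23


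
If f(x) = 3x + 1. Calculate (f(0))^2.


f(0) = 1
(1)^2 = 1

1


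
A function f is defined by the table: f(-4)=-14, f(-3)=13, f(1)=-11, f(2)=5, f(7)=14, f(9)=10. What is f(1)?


Reading from the table at x = 1

-11


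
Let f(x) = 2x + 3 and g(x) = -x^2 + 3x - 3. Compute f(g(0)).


g(0) = -3
f(-3) = -3

-3


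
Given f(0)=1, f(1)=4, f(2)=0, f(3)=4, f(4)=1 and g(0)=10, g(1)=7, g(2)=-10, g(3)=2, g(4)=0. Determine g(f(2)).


f(2) = 0
g(0) = 10

10


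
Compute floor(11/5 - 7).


11/5 = 2.2
2.2 - 7 = -4.8
floor(-4.8) = -5

-5


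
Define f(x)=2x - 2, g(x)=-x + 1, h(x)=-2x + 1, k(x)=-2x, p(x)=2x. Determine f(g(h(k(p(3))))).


p(3) = 6
k(6) = -12
h(-12) = 25
g(25) = -24
f(-24) = -50

-50


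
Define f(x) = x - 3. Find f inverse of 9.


Solve x - 3 = 9
x = (9 + 3) / 1 = 12

12


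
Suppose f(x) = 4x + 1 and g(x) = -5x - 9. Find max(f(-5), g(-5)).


f(-5) = -19
g(-5) = 16
max = 16

16


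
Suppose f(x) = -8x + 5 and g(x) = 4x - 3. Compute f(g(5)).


g(5) = 17
f(17) = -131

-131


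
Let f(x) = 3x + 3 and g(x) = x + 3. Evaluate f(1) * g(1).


f(1) = 6
g(1) = 4
Product = 24

24


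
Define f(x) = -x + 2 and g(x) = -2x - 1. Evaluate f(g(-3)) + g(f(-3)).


f(g(-3)) = -3
g(f(-3)) = -11
Sum = -14

-14


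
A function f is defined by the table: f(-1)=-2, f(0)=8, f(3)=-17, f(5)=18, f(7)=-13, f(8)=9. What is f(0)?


Reading from the table at x = 0

8


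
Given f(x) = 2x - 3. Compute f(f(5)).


f(5) = 7
f(7) = 11

11


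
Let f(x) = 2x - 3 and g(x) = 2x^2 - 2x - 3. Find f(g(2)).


-1


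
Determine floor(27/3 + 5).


14


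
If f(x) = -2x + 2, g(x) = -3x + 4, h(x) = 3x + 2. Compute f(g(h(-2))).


-30


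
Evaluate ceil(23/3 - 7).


23/3 = 7.6667
7.6667 - 7 = 0.6667
ceil(0.6667) = 1

1


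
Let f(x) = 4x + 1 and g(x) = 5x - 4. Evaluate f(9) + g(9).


f(9) = 37
g(9) = 41
Sum = 78

78


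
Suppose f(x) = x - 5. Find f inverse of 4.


Solve x - 5 = 4
x = (4 + 5) / 1 = 9

9


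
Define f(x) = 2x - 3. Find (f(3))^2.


f(3) = 3
(3)^2 = 9

9


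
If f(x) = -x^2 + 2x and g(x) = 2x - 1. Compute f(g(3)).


-15


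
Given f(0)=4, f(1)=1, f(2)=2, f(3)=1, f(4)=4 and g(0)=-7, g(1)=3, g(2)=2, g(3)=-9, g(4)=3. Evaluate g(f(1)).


f(1) = 1
g(1) = 3

3


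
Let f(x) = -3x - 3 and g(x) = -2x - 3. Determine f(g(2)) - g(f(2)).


3


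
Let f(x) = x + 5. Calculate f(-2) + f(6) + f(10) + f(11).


f(-2) = 3
f(6) = 11
f(10) = 15
f(11) = 16
Sum = 45

45


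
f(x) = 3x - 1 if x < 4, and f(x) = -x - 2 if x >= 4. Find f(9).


9 satisfies x >= 4
f(9) = -11

-11


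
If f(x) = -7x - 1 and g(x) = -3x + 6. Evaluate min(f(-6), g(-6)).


f(-6) = 41
g(-6) = 24
min = 24

24


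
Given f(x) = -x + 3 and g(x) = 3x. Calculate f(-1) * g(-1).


f(-1) = 4
g(-1) = -3
Product = -12

-12


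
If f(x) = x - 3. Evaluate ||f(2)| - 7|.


6


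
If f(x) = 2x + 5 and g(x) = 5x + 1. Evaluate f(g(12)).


g(12) = 61
f(61) = 127

127


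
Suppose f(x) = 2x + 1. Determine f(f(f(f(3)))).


f(3) = 7
f(7) = 15
f(15) = 31
f(31) = 63

63


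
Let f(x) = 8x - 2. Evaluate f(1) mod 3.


f(1) = 6
6 mod 3 = 0

0


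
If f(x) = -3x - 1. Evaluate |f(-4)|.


f(-4) = 11
|11| = 11

11


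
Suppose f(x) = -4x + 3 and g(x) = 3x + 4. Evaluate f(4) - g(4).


-29


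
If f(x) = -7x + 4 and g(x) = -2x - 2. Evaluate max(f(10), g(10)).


f(10) = -66
g(10) = -22
max = -22

-22


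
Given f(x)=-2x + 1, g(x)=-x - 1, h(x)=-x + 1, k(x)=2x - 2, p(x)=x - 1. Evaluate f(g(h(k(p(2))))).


p(2) = 1
k(1) = 0
h(0) = 1
g(1) = -2
f(-2) = 5

5


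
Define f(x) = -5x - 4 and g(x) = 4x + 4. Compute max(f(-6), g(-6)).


f(-6) = 26
g(-6) = -20
max = 26

26


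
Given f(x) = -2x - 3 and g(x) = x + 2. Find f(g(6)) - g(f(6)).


f(g(6)) = -19
g(f(6)) = -13
Difference = -6

-6


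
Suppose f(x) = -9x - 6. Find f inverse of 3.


Solve -9x - 6 = 3
x = (3 + 6) / (-9) = -1

-1


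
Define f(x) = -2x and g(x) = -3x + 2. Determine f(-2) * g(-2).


32


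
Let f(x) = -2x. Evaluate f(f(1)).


4


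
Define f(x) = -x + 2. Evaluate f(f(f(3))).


-1


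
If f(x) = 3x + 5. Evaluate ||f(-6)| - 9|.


f(-6) = -13
|-13| = 13
|13 - 9| = 4

4


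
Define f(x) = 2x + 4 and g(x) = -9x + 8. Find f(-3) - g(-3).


f(-3) = -2
g(-3) = 35
Difference = -37

-37


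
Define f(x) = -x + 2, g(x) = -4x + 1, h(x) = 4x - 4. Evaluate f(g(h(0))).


-15


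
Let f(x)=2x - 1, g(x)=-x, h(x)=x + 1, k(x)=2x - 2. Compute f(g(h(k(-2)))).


k(-2) = -6
h(-6) = -5
g(-5) = 5
f(5) = 9

9


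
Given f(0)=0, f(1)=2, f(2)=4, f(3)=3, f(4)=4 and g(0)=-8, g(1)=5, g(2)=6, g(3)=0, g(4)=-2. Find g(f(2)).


-2


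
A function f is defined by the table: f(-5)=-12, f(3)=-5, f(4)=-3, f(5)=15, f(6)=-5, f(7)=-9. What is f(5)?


Reading from the table at x = 5

15


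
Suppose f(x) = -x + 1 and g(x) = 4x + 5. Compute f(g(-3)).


g(-3) = -7
f(-7) = 8

8


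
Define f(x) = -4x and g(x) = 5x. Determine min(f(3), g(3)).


f(3) = -12
g(3) = 15
min = -12

-12


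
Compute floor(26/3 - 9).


26/3 = 8.6667
8.6667 - 9 = -0.3333
floor(-0.3333) = -1

-1


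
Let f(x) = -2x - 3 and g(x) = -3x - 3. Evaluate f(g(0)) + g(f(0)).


f(g(0)) = 3
g(f(0)) = 6
Sum = 9

9


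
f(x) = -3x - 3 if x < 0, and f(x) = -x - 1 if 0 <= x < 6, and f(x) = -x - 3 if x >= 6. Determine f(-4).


-4 satisfies x < 0
f(-4) = 9

9


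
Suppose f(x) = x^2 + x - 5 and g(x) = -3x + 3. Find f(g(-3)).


g(-3) = 12
f(12) = 1*(12)^2 + 1*(12) - 5 = 151

151


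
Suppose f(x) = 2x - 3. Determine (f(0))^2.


f(0) = -3
(-3)^2 = 9

9


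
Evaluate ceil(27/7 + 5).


9


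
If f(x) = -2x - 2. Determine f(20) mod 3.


f(20) = -42
-42 mod 3 = 0

0


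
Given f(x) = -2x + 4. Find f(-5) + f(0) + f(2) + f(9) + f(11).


f(-5) = 14
f(0) = 4
f(2) = 0
f(9) = -14
f(11) = -18
Sum = -14

-14


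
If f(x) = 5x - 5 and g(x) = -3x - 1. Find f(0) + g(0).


f(0) = -5
g(0) = -1
Sum = -6

-6


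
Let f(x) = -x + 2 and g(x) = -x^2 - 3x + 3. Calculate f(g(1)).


g(1) = -1
f(-1) = 3

3


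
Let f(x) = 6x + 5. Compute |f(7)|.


f(7) = 47
|47| = 47

47


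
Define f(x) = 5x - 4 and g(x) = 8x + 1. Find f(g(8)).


g(8) = 65
f(65) = 321

321
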